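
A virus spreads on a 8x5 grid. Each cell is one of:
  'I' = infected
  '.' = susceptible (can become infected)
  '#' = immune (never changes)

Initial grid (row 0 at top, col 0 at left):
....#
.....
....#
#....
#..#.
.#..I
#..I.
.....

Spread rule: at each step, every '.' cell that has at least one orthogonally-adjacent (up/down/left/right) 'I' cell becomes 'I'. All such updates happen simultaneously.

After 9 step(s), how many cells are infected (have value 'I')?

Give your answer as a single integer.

Step 0 (initial): 2 infected
Step 1: +5 new -> 7 infected
Step 2: +5 new -> 12 infected
Step 3: +3 new -> 15 infected
Step 4: +4 new -> 19 infected
Step 5: +3 new -> 22 infected
Step 6: +4 new -> 26 infected
Step 7: +3 new -> 29 infected
Step 8: +2 new -> 31 infected
Step 9: +1 new -> 32 infected

Answer: 32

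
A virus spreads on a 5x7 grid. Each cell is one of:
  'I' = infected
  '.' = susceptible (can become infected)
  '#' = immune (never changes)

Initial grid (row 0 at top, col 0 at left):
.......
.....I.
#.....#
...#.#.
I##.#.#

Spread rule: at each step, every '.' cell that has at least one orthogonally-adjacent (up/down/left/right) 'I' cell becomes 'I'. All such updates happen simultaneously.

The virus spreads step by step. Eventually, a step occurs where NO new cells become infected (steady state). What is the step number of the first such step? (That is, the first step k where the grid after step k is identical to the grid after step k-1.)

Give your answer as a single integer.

Answer: 7

Derivation:
Step 0 (initial): 2 infected
Step 1: +5 new -> 7 infected
Step 2: +5 new -> 12 infected
Step 3: +6 new -> 18 infected
Step 4: +3 new -> 21 infected
Step 5: +2 new -> 23 infected
Step 6: +1 new -> 24 infected
Step 7: +0 new -> 24 infected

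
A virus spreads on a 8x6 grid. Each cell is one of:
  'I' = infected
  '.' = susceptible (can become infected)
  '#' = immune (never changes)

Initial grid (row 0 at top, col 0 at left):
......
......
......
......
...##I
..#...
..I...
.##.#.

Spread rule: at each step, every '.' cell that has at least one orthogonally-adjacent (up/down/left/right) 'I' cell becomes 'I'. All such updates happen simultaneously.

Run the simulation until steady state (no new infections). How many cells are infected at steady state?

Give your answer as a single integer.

Step 0 (initial): 2 infected
Step 1: +4 new -> 6 infected
Step 2: +9 new -> 15 infected
Step 3: +7 new -> 22 infected
Step 4: +7 new -> 29 infected
Step 5: +5 new -> 34 infected
Step 6: +4 new -> 38 infected
Step 7: +3 new -> 41 infected
Step 8: +1 new -> 42 infected
Step 9: +0 new -> 42 infected

Answer: 42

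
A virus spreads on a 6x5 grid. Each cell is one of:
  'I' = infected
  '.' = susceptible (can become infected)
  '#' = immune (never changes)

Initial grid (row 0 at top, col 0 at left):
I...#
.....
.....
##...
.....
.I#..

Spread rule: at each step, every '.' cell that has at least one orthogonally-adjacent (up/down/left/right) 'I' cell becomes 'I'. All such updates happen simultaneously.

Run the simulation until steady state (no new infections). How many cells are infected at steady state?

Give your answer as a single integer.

Answer: 26

Derivation:
Step 0 (initial): 2 infected
Step 1: +4 new -> 6 infected
Step 2: +5 new -> 11 infected
Step 3: +5 new -> 16 infected
Step 4: +5 new -> 21 infected
Step 5: +4 new -> 25 infected
Step 6: +1 new -> 26 infected
Step 7: +0 new -> 26 infected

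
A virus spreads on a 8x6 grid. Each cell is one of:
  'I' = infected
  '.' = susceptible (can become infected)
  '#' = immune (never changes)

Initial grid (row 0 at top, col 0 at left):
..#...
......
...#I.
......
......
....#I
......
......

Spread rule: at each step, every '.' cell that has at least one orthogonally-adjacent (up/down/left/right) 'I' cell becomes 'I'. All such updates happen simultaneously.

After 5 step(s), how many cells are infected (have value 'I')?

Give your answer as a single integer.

Step 0 (initial): 2 infected
Step 1: +5 new -> 7 infected
Step 2: +8 new -> 15 infected
Step 3: +7 new -> 22 infected
Step 4: +7 new -> 29 infected
Step 5: +8 new -> 37 infected

Answer: 37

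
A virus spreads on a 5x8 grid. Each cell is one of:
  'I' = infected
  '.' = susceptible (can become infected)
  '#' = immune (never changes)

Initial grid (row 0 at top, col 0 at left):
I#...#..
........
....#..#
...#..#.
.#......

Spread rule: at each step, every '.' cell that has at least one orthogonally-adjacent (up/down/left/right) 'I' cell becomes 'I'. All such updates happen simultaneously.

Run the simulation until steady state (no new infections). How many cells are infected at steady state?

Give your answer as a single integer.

Answer: 33

Derivation:
Step 0 (initial): 1 infected
Step 1: +1 new -> 2 infected
Step 2: +2 new -> 4 infected
Step 3: +3 new -> 7 infected
Step 4: +5 new -> 12 infected
Step 5: +4 new -> 16 infected
Step 6: +3 new -> 19 infected
Step 7: +3 new -> 22 infected
Step 8: +5 new -> 27 infected
Step 9: +3 new -> 30 infected
Step 10: +1 new -> 31 infected
Step 11: +1 new -> 32 infected
Step 12: +1 new -> 33 infected
Step 13: +0 new -> 33 infected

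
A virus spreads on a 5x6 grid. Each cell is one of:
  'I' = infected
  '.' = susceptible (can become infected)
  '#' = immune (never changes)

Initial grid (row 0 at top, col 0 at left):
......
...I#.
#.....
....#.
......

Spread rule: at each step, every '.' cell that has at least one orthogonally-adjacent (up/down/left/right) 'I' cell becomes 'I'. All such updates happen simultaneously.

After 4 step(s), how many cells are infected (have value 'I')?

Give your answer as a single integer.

Answer: 23

Derivation:
Step 0 (initial): 1 infected
Step 1: +3 new -> 4 infected
Step 2: +6 new -> 10 infected
Step 3: +7 new -> 17 infected
Step 4: +6 new -> 23 infected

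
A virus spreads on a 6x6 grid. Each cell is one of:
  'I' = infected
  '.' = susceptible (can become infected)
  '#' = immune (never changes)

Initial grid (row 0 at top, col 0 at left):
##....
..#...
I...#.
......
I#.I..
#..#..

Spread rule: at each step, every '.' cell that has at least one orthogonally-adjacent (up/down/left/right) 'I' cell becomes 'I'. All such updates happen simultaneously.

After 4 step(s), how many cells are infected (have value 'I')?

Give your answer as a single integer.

Step 0 (initial): 3 infected
Step 1: +6 new -> 9 infected
Step 2: +9 new -> 18 infected
Step 3: +4 new -> 22 infected
Step 4: +3 new -> 25 infected

Answer: 25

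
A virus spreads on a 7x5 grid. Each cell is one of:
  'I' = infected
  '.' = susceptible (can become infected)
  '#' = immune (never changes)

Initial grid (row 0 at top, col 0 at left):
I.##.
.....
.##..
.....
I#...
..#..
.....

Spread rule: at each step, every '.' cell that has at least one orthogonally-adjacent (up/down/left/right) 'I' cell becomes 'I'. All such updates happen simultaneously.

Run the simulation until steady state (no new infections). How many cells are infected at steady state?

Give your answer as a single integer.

Answer: 29

Derivation:
Step 0 (initial): 2 infected
Step 1: +4 new -> 6 infected
Step 2: +5 new -> 11 infected
Step 3: +3 new -> 14 infected
Step 4: +4 new -> 18 infected
Step 5: +5 new -> 23 infected
Step 6: +5 new -> 28 infected
Step 7: +1 new -> 29 infected
Step 8: +0 new -> 29 infected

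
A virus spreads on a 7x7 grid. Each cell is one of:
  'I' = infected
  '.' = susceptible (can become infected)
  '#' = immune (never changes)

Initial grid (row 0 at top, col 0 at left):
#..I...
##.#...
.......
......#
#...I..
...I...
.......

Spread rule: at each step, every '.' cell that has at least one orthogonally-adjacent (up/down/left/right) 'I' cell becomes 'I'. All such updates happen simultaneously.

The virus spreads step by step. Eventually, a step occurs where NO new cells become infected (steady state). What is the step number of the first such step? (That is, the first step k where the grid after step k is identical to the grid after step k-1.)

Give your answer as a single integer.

Step 0 (initial): 3 infected
Step 1: +8 new -> 11 infected
Step 2: +13 new -> 24 infected
Step 3: +11 new -> 35 infected
Step 4: +6 new -> 41 infected
Step 5: +2 new -> 43 infected
Step 6: +0 new -> 43 infected

Answer: 6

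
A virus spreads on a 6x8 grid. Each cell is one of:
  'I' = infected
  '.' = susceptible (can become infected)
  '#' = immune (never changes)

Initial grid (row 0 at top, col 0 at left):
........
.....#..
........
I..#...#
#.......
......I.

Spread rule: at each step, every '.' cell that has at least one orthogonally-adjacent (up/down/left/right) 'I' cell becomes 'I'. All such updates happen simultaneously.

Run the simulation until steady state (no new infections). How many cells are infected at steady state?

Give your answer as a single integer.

Step 0 (initial): 2 infected
Step 1: +5 new -> 7 infected
Step 2: +8 new -> 15 infected
Step 3: +9 new -> 24 infected
Step 4: +10 new -> 34 infected
Step 5: +5 new -> 39 infected
Step 6: +4 new -> 43 infected
Step 7: +1 new -> 44 infected
Step 8: +0 new -> 44 infected

Answer: 44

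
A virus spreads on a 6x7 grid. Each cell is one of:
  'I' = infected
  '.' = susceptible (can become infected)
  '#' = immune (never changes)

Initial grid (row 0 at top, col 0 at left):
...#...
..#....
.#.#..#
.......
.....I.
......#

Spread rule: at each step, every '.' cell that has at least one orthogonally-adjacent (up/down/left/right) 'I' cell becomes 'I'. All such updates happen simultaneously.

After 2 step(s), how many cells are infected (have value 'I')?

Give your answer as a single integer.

Step 0 (initial): 1 infected
Step 1: +4 new -> 5 infected
Step 2: +5 new -> 10 infected

Answer: 10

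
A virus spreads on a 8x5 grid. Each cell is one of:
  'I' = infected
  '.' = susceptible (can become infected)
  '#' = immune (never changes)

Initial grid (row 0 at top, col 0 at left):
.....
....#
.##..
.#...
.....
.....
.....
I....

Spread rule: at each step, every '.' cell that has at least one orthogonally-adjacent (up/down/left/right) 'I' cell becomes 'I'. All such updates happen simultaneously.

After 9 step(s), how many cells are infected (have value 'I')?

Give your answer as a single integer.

Step 0 (initial): 1 infected
Step 1: +2 new -> 3 infected
Step 2: +3 new -> 6 infected
Step 3: +4 new -> 10 infected
Step 4: +5 new -> 15 infected
Step 5: +4 new -> 19 infected
Step 6: +4 new -> 23 infected
Step 7: +4 new -> 27 infected
Step 8: +4 new -> 31 infected
Step 9: +3 new -> 34 infected

Answer: 34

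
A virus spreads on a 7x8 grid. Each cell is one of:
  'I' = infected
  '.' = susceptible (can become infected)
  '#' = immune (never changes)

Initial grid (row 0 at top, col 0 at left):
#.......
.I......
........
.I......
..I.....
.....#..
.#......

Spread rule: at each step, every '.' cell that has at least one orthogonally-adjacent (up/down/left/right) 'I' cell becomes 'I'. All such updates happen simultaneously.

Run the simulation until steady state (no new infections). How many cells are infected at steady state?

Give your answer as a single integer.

Answer: 53

Derivation:
Step 0 (initial): 3 infected
Step 1: +9 new -> 12 infected
Step 2: +10 new -> 22 infected
Step 3: +8 new -> 30 infected
Step 4: +7 new -> 37 infected
Step 5: +7 new -> 44 infected
Step 6: +6 new -> 50 infected
Step 7: +3 new -> 53 infected
Step 8: +0 new -> 53 infected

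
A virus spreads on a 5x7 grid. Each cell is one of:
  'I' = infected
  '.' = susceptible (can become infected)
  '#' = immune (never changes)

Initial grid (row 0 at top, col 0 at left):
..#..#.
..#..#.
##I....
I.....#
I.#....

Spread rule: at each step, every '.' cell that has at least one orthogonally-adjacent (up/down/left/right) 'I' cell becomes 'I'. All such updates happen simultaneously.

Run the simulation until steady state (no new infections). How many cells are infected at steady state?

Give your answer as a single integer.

Step 0 (initial): 3 infected
Step 1: +4 new -> 7 infected
Step 2: +3 new -> 10 infected
Step 3: +5 new -> 15 infected
Step 4: +4 new -> 19 infected
Step 5: +2 new -> 21 infected
Step 6: +2 new -> 23 infected
Step 7: +0 new -> 23 infected

Answer: 23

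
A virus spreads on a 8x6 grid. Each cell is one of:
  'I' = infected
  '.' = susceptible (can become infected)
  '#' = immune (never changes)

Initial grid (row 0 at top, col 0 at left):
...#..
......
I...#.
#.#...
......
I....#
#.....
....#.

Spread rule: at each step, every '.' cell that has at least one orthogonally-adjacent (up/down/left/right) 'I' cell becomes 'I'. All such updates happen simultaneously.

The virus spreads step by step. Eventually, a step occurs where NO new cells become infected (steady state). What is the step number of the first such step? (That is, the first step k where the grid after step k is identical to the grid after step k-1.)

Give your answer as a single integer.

Step 0 (initial): 2 infected
Step 1: +4 new -> 6 infected
Step 2: +7 new -> 13 infected
Step 3: +7 new -> 20 infected
Step 4: +8 new -> 28 infected
Step 5: +5 new -> 33 infected
Step 6: +5 new -> 38 infected
Step 7: +3 new -> 41 infected
Step 8: +0 new -> 41 infected

Answer: 8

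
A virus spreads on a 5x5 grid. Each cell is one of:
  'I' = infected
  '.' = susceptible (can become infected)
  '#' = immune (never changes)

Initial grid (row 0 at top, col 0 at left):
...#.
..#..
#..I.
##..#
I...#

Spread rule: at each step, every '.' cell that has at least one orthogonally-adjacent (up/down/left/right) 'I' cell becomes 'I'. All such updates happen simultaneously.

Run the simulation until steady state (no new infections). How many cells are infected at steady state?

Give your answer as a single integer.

Step 0 (initial): 2 infected
Step 1: +5 new -> 7 infected
Step 2: +5 new -> 12 infected
Step 3: +2 new -> 14 infected
Step 4: +2 new -> 16 infected
Step 5: +2 new -> 18 infected
Step 6: +0 new -> 18 infected

Answer: 18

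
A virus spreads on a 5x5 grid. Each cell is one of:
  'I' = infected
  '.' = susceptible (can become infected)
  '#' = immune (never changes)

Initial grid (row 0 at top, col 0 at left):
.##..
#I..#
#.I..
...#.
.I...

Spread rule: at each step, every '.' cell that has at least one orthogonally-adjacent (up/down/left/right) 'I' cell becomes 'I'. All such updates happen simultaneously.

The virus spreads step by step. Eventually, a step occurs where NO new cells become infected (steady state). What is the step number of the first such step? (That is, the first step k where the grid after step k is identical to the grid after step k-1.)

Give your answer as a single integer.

Step 0 (initial): 3 infected
Step 1: +7 new -> 10 infected
Step 2: +4 new -> 14 infected
Step 3: +3 new -> 17 infected
Step 4: +1 new -> 18 infected
Step 5: +0 new -> 18 infected

Answer: 5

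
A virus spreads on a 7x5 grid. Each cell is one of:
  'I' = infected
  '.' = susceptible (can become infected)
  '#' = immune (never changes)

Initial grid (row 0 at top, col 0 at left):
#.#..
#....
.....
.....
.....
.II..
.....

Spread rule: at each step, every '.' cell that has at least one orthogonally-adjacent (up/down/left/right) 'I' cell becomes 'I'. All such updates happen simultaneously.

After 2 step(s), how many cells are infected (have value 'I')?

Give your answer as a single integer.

Step 0 (initial): 2 infected
Step 1: +6 new -> 8 infected
Step 2: +7 new -> 15 infected

Answer: 15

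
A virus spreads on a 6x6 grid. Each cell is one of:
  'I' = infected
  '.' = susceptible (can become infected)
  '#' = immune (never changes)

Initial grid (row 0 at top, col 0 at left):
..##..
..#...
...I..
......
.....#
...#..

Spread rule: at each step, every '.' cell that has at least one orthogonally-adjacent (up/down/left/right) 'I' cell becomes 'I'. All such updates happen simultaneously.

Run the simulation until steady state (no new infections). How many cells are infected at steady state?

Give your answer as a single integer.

Answer: 31

Derivation:
Step 0 (initial): 1 infected
Step 1: +4 new -> 5 infected
Step 2: +6 new -> 11 infected
Step 3: +8 new -> 19 infected
Step 4: +7 new -> 26 infected
Step 5: +4 new -> 30 infected
Step 6: +1 new -> 31 infected
Step 7: +0 new -> 31 infected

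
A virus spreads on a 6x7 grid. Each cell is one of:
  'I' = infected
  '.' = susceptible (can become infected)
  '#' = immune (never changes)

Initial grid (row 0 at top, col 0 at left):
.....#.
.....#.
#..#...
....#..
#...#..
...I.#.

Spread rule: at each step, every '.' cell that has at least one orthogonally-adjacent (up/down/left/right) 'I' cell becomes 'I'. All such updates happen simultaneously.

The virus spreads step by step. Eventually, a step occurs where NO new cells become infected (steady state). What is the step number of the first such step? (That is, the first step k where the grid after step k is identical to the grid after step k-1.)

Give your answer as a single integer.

Step 0 (initial): 1 infected
Step 1: +3 new -> 4 infected
Step 2: +3 new -> 7 infected
Step 3: +3 new -> 10 infected
Step 4: +2 new -> 12 infected
Step 5: +3 new -> 15 infected
Step 6: +3 new -> 18 infected
Step 7: +4 new -> 22 infected
Step 8: +3 new -> 25 infected
Step 9: +1 new -> 26 infected
Step 10: +2 new -> 28 infected
Step 11: +3 new -> 31 infected
Step 12: +2 new -> 33 infected
Step 13: +1 new -> 34 infected
Step 14: +0 new -> 34 infected

Answer: 14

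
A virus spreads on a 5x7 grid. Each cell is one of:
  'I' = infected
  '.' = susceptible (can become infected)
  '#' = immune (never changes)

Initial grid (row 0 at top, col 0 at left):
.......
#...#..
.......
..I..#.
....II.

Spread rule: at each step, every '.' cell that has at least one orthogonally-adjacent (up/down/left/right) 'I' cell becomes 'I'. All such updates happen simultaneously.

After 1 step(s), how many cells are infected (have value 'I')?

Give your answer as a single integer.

Answer: 10

Derivation:
Step 0 (initial): 3 infected
Step 1: +7 new -> 10 infected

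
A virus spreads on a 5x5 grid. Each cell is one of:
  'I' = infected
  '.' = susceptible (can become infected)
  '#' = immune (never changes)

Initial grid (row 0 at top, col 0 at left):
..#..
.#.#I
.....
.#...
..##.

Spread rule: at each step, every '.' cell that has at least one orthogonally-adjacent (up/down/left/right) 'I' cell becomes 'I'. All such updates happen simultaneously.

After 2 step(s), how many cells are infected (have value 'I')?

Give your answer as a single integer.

Answer: 6

Derivation:
Step 0 (initial): 1 infected
Step 1: +2 new -> 3 infected
Step 2: +3 new -> 6 infected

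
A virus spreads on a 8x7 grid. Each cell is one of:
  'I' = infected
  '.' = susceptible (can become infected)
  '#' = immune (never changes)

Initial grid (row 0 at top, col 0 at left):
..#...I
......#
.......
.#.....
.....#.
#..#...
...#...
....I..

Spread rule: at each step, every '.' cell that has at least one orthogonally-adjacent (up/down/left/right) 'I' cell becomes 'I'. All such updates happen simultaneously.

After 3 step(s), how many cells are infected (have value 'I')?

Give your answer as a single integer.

Answer: 20

Derivation:
Step 0 (initial): 2 infected
Step 1: +4 new -> 6 infected
Step 2: +6 new -> 12 infected
Step 3: +8 new -> 20 infected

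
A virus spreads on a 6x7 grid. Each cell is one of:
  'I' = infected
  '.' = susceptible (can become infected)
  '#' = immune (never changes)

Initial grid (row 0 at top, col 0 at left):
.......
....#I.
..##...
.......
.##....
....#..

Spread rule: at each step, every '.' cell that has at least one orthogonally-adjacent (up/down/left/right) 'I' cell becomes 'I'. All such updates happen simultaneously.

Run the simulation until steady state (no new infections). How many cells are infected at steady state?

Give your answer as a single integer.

Answer: 36

Derivation:
Step 0 (initial): 1 infected
Step 1: +3 new -> 4 infected
Step 2: +5 new -> 9 infected
Step 3: +4 new -> 13 infected
Step 4: +6 new -> 19 infected
Step 5: +5 new -> 24 infected
Step 6: +4 new -> 28 infected
Step 7: +4 new -> 32 infected
Step 8: +3 new -> 35 infected
Step 9: +1 new -> 36 infected
Step 10: +0 new -> 36 infected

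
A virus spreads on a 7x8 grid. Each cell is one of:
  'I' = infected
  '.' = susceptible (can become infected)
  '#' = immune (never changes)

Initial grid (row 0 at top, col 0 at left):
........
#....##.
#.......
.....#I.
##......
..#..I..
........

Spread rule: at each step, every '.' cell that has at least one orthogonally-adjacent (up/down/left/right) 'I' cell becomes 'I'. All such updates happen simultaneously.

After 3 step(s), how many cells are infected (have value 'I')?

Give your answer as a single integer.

Step 0 (initial): 2 infected
Step 1: +7 new -> 9 infected
Step 2: +8 new -> 17 infected
Step 3: +6 new -> 23 infected

Answer: 23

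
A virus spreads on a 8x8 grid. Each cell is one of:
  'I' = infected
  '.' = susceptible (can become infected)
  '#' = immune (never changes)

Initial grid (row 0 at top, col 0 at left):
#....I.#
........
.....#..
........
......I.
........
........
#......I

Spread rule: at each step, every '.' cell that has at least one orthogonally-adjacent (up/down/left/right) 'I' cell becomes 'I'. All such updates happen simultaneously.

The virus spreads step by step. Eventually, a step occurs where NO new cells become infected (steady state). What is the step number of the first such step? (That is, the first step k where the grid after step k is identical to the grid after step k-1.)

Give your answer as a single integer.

Step 0 (initial): 3 infected
Step 1: +9 new -> 12 infected
Step 2: +11 new -> 23 infected
Step 3: +10 new -> 33 infected
Step 4: +8 new -> 41 infected
Step 5: +7 new -> 48 infected
Step 6: +7 new -> 55 infected
Step 7: +4 new -> 59 infected
Step 8: +1 new -> 60 infected
Step 9: +0 new -> 60 infected

Answer: 9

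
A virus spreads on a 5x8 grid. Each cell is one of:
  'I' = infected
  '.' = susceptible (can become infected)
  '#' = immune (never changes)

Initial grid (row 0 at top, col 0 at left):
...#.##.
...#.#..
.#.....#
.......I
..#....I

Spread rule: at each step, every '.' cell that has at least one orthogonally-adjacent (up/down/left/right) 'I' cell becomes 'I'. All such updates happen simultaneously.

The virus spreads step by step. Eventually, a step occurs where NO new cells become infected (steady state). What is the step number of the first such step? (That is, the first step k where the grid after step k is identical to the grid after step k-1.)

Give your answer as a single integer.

Step 0 (initial): 2 infected
Step 1: +2 new -> 4 infected
Step 2: +3 new -> 7 infected
Step 3: +4 new -> 11 infected
Step 4: +4 new -> 15 infected
Step 5: +4 new -> 19 infected
Step 6: +3 new -> 22 infected
Step 7: +3 new -> 25 infected
Step 8: +4 new -> 29 infected
Step 9: +2 new -> 31 infected
Step 10: +1 new -> 32 infected
Step 11: +0 new -> 32 infected

Answer: 11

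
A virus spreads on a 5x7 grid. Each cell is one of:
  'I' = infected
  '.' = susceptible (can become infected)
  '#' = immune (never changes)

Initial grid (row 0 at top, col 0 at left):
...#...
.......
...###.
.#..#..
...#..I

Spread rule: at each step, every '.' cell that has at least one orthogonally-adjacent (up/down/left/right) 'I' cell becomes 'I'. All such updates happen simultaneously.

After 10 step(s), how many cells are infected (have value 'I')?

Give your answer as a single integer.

Step 0 (initial): 1 infected
Step 1: +2 new -> 3 infected
Step 2: +3 new -> 6 infected
Step 3: +1 new -> 7 infected
Step 4: +2 new -> 9 infected
Step 5: +2 new -> 11 infected
Step 6: +2 new -> 13 infected
Step 7: +1 new -> 14 infected
Step 8: +3 new -> 17 infected
Step 9: +4 new -> 21 infected
Step 10: +4 new -> 25 infected

Answer: 25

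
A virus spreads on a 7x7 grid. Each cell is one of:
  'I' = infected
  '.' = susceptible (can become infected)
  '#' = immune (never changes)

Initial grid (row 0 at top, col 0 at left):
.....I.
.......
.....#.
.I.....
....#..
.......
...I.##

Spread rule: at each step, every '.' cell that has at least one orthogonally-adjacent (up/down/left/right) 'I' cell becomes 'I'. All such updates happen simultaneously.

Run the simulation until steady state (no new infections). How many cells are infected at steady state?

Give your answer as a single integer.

Step 0 (initial): 3 infected
Step 1: +10 new -> 13 infected
Step 2: +14 new -> 27 infected
Step 3: +12 new -> 39 infected
Step 4: +5 new -> 44 infected
Step 5: +1 new -> 45 infected
Step 6: +0 new -> 45 infected

Answer: 45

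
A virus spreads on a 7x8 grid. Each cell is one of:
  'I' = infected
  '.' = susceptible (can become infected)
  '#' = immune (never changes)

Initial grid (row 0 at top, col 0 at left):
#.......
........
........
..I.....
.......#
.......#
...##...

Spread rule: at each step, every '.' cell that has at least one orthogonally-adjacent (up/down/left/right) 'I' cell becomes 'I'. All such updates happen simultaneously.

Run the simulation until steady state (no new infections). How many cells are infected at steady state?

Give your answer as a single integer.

Step 0 (initial): 1 infected
Step 1: +4 new -> 5 infected
Step 2: +8 new -> 13 infected
Step 3: +11 new -> 24 infected
Step 4: +10 new -> 34 infected
Step 5: +7 new -> 41 infected
Step 6: +5 new -> 46 infected
Step 7: +3 new -> 49 infected
Step 8: +2 new -> 51 infected
Step 9: +0 new -> 51 infected

Answer: 51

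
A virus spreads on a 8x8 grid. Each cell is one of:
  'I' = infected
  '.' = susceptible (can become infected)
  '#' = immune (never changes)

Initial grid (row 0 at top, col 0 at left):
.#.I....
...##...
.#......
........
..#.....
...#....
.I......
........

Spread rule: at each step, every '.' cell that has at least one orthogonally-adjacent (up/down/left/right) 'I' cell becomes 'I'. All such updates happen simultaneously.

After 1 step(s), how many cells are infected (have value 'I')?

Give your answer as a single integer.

Step 0 (initial): 2 infected
Step 1: +6 new -> 8 infected

Answer: 8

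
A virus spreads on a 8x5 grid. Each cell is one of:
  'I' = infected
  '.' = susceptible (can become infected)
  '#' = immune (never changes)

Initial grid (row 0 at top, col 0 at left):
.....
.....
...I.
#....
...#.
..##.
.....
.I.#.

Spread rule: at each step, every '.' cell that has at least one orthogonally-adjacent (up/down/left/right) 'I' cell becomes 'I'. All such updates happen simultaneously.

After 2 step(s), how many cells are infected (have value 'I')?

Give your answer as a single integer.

Answer: 18

Derivation:
Step 0 (initial): 2 infected
Step 1: +7 new -> 9 infected
Step 2: +9 new -> 18 infected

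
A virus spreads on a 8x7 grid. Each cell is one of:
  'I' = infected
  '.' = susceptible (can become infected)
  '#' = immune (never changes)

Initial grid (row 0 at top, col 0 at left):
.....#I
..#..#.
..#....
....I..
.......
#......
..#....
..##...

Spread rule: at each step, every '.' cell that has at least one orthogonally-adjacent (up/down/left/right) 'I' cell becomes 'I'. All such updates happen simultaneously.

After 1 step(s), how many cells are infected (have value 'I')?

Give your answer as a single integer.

Step 0 (initial): 2 infected
Step 1: +5 new -> 7 infected

Answer: 7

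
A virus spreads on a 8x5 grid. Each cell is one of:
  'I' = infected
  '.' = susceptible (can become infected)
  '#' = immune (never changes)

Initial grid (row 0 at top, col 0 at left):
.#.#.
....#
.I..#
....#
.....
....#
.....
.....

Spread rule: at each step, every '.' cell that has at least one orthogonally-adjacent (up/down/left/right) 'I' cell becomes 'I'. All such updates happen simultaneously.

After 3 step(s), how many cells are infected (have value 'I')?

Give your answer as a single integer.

Answer: 18

Derivation:
Step 0 (initial): 1 infected
Step 1: +4 new -> 5 infected
Step 2: +6 new -> 11 infected
Step 3: +7 new -> 18 infected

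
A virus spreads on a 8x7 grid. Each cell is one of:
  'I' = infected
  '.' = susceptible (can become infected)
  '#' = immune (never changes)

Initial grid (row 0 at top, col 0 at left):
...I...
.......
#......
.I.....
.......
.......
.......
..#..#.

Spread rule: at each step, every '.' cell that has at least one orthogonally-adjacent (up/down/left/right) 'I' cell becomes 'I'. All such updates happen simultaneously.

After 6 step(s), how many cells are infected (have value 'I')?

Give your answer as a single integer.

Answer: 48

Derivation:
Step 0 (initial): 2 infected
Step 1: +7 new -> 9 infected
Step 2: +11 new -> 20 infected
Step 3: +10 new -> 30 infected
Step 4: +8 new -> 38 infected
Step 5: +6 new -> 44 infected
Step 6: +4 new -> 48 infected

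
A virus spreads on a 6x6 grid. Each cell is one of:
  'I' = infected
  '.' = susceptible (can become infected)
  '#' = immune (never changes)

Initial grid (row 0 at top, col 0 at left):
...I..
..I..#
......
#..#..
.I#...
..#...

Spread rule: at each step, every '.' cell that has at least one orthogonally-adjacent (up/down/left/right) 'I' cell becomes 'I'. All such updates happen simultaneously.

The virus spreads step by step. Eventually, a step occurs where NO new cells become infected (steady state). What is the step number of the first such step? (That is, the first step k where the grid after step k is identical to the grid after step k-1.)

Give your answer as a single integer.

Answer: 8

Derivation:
Step 0 (initial): 3 infected
Step 1: +8 new -> 11 infected
Step 2: +8 new -> 19 infected
Step 3: +3 new -> 22 infected
Step 4: +2 new -> 24 infected
Step 5: +2 new -> 26 infected
Step 6: +3 new -> 29 infected
Step 7: +2 new -> 31 infected
Step 8: +0 new -> 31 infected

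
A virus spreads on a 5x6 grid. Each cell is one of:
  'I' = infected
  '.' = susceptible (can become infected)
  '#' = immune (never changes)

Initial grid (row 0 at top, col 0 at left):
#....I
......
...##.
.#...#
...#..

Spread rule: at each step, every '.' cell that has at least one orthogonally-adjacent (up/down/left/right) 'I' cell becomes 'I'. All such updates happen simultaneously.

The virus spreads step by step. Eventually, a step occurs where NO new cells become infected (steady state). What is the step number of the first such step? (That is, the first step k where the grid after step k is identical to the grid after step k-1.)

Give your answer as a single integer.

Answer: 11

Derivation:
Step 0 (initial): 1 infected
Step 1: +2 new -> 3 infected
Step 2: +3 new -> 6 infected
Step 3: +2 new -> 8 infected
Step 4: +2 new -> 10 infected
Step 5: +2 new -> 12 infected
Step 6: +3 new -> 15 infected
Step 7: +3 new -> 18 infected
Step 8: +3 new -> 21 infected
Step 9: +2 new -> 23 infected
Step 10: +1 new -> 24 infected
Step 11: +0 new -> 24 infected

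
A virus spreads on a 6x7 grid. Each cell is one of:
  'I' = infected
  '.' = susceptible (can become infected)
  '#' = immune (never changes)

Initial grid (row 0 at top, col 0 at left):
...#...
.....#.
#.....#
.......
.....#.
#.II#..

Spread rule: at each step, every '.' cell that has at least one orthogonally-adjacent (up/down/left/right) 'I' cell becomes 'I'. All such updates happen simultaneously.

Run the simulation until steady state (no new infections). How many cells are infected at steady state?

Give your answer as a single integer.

Step 0 (initial): 2 infected
Step 1: +3 new -> 5 infected
Step 2: +4 new -> 9 infected
Step 3: +5 new -> 14 infected
Step 4: +6 new -> 20 infected
Step 5: +5 new -> 25 infected
Step 6: +4 new -> 29 infected
Step 7: +3 new -> 32 infected
Step 8: +2 new -> 34 infected
Step 9: +1 new -> 35 infected
Step 10: +0 new -> 35 infected

Answer: 35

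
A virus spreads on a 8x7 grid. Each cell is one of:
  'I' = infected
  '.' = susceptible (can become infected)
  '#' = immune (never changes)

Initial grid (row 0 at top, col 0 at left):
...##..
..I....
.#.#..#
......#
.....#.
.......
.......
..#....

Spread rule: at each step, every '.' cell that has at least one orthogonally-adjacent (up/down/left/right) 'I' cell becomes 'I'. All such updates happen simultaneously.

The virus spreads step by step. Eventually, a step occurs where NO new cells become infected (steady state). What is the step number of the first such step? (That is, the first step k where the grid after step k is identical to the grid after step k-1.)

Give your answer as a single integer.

Answer: 11

Derivation:
Step 0 (initial): 1 infected
Step 1: +4 new -> 5 infected
Step 2: +4 new -> 9 infected
Step 3: +7 new -> 16 infected
Step 4: +8 new -> 24 infected
Step 5: +7 new -> 31 infected
Step 6: +4 new -> 35 infected
Step 7: +5 new -> 40 infected
Step 8: +4 new -> 44 infected
Step 9: +3 new -> 47 infected
Step 10: +1 new -> 48 infected
Step 11: +0 new -> 48 infected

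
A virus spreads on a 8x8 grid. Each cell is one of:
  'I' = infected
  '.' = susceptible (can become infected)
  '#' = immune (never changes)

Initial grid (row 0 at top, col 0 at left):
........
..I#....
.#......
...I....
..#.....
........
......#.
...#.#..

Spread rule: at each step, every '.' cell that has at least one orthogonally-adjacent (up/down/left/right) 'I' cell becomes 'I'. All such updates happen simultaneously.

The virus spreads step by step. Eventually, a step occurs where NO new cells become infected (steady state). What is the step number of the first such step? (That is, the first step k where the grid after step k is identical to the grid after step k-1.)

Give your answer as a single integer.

Answer: 10

Derivation:
Step 0 (initial): 2 infected
Step 1: +7 new -> 9 infected
Step 2: +8 new -> 17 infected
Step 3: +12 new -> 29 infected
Step 4: +10 new -> 39 infected
Step 5: +10 new -> 49 infected
Step 6: +5 new -> 54 infected
Step 7: +2 new -> 56 infected
Step 8: +1 new -> 57 infected
Step 9: +1 new -> 58 infected
Step 10: +0 new -> 58 infected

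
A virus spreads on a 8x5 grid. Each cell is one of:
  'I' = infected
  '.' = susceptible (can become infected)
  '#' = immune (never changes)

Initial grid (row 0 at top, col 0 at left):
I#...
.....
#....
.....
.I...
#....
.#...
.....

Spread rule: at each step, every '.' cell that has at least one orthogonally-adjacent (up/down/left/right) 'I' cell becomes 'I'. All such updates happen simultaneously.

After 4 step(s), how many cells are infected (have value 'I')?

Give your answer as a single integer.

Step 0 (initial): 2 infected
Step 1: +5 new -> 7 infected
Step 2: +6 new -> 13 infected
Step 3: +6 new -> 19 infected
Step 4: +7 new -> 26 infected

Answer: 26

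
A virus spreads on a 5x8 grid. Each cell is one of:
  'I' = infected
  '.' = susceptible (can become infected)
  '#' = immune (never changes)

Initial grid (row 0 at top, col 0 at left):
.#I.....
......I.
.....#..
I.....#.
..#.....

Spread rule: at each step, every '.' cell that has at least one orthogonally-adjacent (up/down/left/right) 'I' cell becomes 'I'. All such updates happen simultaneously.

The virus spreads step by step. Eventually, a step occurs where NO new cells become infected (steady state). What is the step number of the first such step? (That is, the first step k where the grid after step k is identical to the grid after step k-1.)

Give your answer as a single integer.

Step 0 (initial): 3 infected
Step 1: +9 new -> 12 infected
Step 2: +12 new -> 24 infected
Step 3: +5 new -> 29 infected
Step 4: +3 new -> 32 infected
Step 5: +3 new -> 35 infected
Step 6: +1 new -> 36 infected
Step 7: +0 new -> 36 infected

Answer: 7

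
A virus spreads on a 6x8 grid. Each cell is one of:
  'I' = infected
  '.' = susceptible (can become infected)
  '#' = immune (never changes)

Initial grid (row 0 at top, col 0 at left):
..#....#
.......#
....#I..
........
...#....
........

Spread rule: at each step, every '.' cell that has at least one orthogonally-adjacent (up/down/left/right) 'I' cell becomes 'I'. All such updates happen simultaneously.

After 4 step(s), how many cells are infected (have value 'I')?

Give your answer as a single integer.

Step 0 (initial): 1 infected
Step 1: +3 new -> 4 infected
Step 2: +7 new -> 11 infected
Step 3: +8 new -> 19 infected
Step 4: +7 new -> 26 infected

Answer: 26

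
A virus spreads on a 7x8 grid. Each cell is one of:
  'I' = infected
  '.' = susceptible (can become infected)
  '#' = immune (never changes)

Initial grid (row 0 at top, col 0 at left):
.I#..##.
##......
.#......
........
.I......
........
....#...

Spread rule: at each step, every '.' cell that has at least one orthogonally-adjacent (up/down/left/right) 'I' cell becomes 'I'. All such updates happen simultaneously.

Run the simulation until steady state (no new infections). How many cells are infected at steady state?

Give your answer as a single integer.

Step 0 (initial): 2 infected
Step 1: +5 new -> 7 infected
Step 2: +6 new -> 13 infected
Step 3: +7 new -> 20 infected
Step 4: +6 new -> 26 infected
Step 5: +5 new -> 31 infected
Step 6: +7 new -> 38 infected
Step 7: +6 new -> 44 infected
Step 8: +3 new -> 47 infected
Step 9: +1 new -> 48 infected
Step 10: +1 new -> 49 infected
Step 11: +0 new -> 49 infected

Answer: 49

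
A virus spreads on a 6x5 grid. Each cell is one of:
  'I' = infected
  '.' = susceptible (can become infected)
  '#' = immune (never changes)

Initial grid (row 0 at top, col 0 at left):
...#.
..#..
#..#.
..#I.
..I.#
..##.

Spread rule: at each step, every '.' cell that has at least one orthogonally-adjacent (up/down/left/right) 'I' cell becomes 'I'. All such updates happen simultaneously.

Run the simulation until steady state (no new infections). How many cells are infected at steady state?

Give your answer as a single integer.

Step 0 (initial): 2 infected
Step 1: +3 new -> 5 infected
Step 2: +4 new -> 9 infected
Step 3: +4 new -> 13 infected
Step 4: +4 new -> 17 infected
Step 5: +2 new -> 19 infected
Step 6: +2 new -> 21 infected
Step 7: +0 new -> 21 infected

Answer: 21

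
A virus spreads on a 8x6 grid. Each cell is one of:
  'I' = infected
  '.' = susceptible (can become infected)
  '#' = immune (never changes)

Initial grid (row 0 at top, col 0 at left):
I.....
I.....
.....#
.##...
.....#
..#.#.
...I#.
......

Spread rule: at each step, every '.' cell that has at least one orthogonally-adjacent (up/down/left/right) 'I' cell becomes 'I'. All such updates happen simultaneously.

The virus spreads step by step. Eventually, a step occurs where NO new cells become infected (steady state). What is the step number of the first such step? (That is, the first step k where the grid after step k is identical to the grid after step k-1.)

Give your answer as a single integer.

Step 0 (initial): 3 infected
Step 1: +6 new -> 9 infected
Step 2: +8 new -> 17 infected
Step 3: +11 new -> 28 infected
Step 4: +8 new -> 36 infected
Step 5: +5 new -> 41 infected
Step 6: +0 new -> 41 infected

Answer: 6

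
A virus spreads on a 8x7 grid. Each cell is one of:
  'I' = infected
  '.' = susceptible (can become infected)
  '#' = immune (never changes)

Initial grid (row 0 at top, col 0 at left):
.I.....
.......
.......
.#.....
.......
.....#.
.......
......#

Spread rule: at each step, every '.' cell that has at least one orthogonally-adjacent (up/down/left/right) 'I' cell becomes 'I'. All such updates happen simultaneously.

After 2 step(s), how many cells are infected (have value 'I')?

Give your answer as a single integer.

Step 0 (initial): 1 infected
Step 1: +3 new -> 4 infected
Step 2: +4 new -> 8 infected

Answer: 8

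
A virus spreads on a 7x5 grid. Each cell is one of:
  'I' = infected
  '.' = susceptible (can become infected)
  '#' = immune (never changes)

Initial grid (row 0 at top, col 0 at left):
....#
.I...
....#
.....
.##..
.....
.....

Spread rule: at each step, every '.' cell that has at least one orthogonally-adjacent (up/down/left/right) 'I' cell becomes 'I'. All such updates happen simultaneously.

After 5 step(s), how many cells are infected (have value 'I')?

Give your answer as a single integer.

Step 0 (initial): 1 infected
Step 1: +4 new -> 5 infected
Step 2: +6 new -> 11 infected
Step 3: +5 new -> 16 infected
Step 4: +2 new -> 18 infected
Step 5: +3 new -> 21 infected

Answer: 21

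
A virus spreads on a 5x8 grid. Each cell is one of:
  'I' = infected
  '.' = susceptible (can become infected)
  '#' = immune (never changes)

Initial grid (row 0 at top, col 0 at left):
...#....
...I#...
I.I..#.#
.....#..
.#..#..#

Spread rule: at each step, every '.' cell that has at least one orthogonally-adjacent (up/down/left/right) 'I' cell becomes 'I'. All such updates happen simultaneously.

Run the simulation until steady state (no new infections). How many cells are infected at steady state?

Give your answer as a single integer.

Answer: 20

Derivation:
Step 0 (initial): 3 infected
Step 1: +6 new -> 9 infected
Step 2: +8 new -> 17 infected
Step 3: +3 new -> 20 infected
Step 4: +0 new -> 20 infected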